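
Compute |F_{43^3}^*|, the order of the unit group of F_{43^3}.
|F_{43^3}^*| = 79506

F_{43^3} has 43^3 = 79507 elements; its multiplicative group consists of all nonzero elements, so |F_{43^3}^*| = 79507 - 1 = 79506. (It is cyclic since any finite subgroup of the multiplicative group of a field is cyclic.)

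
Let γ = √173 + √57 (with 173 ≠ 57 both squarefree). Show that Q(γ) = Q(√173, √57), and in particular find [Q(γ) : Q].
[Q(γ) : Q] = 4 (equivalently, Q(γ) = Q(√173, √57))

Obviously Q(γ) ⊆ Q(√173, √57), and [Q(√173, √57):Q] = 4 (since 173, 57 are distinct squarefree integers > 1 with 9861 not a perfect square). To show equality we compute the minimal polynomial of γ. From γ = √173 + √57: γ^2 = 173 + 2√(9861) + 57 = 230 + 2√(9861), so γ^2 - 230 = 2√(9861); squaring, (γ^2 - 230)^2 = 4·9861, i.e. γ^4 - 460γ^2 + 52900 - 39444 = 0, i.e. γ^4 - 460γ^2 + 13456 = 0. So γ is a root of x^4 - 460x^2 + 13456. This polynomial is irreducible over Q: it has no rational root (each ±√173 ± √57 is irrational), and any factorization into two quadratics over Q would force √(9861) ∈ Q (pairing opposite roots) or √173, √57 ∈ Q (other pairings), all impossible. Hence [Q(γ):Q] = 4 = [Q(√173, √57):Q], so Q(γ) = Q(√173, √57).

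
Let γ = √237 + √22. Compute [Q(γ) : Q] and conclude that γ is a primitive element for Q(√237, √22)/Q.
[Q(γ) : Q] = 4 (equivalently, Q(γ) = Q(√237, √22))

Obviously Q(γ) ⊆ Q(√237, √22), and [Q(√237, √22):Q] = 4 (since 237, 22 are distinct squarefree integers > 1 with 5214 not a perfect square). To show equality we compute the minimal polynomial of γ. From γ = √237 + √22: γ^2 = 237 + 2√(5214) + 22 = 259 + 2√(5214), so γ^2 - 259 = 2√(5214); squaring, (γ^2 - 259)^2 = 4·5214, i.e. γ^4 - 518γ^2 + 67081 - 20856 = 0, i.e. γ^4 - 518γ^2 + 46225 = 0. So γ is a root of x^4 - 518x^2 + 46225. This polynomial is irreducible over Q: it has no rational root (each ±√237 ± √22 is irrational), and any factorization into two quadratics over Q would force √(5214) ∈ Q (pairing opposite roots) or √237, √22 ∈ Q (other pairings), all impossible. Hence [Q(γ):Q] = 4 = [Q(√237, √22):Q], so Q(γ) = Q(√237, √22).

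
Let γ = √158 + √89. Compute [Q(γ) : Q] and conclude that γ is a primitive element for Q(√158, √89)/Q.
[Q(γ) : Q] = 4 (equivalently, Q(γ) = Q(√158, √89))

Obviously Q(γ) ⊆ Q(√158, √89), and [Q(√158, √89):Q] = 4 (since 158, 89 are distinct squarefree integers > 1 with 14062 not a perfect square). To show equality we compute the minimal polynomial of γ. From γ = √158 + √89: γ^2 = 158 + 2√(14062) + 89 = 247 + 2√(14062), so γ^2 - 247 = 2√(14062); squaring, (γ^2 - 247)^2 = 4·14062, i.e. γ^4 - 494γ^2 + 61009 - 56248 = 0, i.e. γ^4 - 494γ^2 + 4761 = 0. So γ is a root of x^4 - 494x^2 + 4761. This polynomial is irreducible over Q: it has no rational root (each ±√158 ± √89 is irrational), and any factorization into two quadratics over Q would force √(14062) ∈ Q (pairing opposite roots) or √158, √89 ∈ Q (other pairings), all impossible. Hence [Q(γ):Q] = 4 = [Q(√158, √89):Q], so Q(γ) = Q(√158, √89).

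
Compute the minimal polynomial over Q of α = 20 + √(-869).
m_α(x) = x^2 - 40x + 1269

From α - 20 = √(-869), squaring gives (α - 20)^2 = -869, i.e. α^2 - 40α + 400 = -869, so α^2 - 40α + 1269 = 0. The discriminant of x^2 - 40x + 1269 is (-40)^2 - 4·(1269) = 1600 - 5076 = -3476, and 4·(-869) is not a perfect square in Q since -869 is squarefree and ≠ 1. Hence x^2 - 40x + 1269 is irreducible over Q and is the minimal polynomial of α.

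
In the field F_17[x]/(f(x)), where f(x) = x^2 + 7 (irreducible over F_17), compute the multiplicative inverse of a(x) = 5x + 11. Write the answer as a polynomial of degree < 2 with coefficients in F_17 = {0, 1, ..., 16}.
a(x)^(-1) ≡ 9x + 4 (mod f(x))

Since f is irreducible over F_17, F_17[x]/(f) is a field and a(x) ≠ 0 has an inverse. Apply the extended Euclidean algorithm to f(x) and a(x) in F_17[x]: f(x) = (7x + 5)·a(x) + (3). The last nonzero remainder is the constant 3 = gcd(f, a) in F_17. Back-substituting through the division chain expresses 3 = s(x)·a(x) + t(x)·f(x) with s(x) ≡ 10x + 12 (mod f), so (10x + 12)·a(x) ≡ 3 (mod f). Multiplying by 3^(-1) ≡ 6 in F_17 gives a(x)^(-1) ≡ 6·(10x + 12) ≡ 9x + 4 (mod f). Check: (5x + 11)·(9x + 4) = 11x^2 + 10 ≡ 1 (mod x^2 + 7).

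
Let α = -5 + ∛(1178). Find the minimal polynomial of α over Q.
m_α(x) = x^3 + 15x^2 + 75x - 1053

Set β = α + 5 = ∛(1178), so β^3 = 1178. Then (α + 5)^3 - 1178 = 0, i.e. α is a root of g(x) = (x + 5)^3 - 1178 = x^3 + 15x^2 + 75x - 1053. Since g(x) = h(x + 5) where h(x) = x^3 - 1178, and h is irreducible over Q (because 1178 is not a perfect cube, so h has no rational root, and a monic cubic with no rational root is irreducible), g is also irreducible (irreducibility is preserved under the substitution x → x + 5). Hence m_α(x) = x^3 + 15x^2 + 75x - 1053.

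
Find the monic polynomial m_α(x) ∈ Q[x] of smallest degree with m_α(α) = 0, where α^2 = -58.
m_α(x) = x^2 + 58

α satisfies α^2 + 58 = 0, so x^2 + 58 annihilates α. Since d = -58 is squarefree and ≠ 1, it is not a perfect square in Q, so x^2 + 58 has no rational root and is therefore irreducible over Q (a degree-2 polynomial over a field is irreducible iff it has no root). Hence m_α(x) = x^2 + 58.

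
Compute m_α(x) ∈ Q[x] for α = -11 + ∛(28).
m_α(x) = x^3 + 33x^2 + 363x + 1303

Set β = α + 11 = ∛(28), so β^3 = 28. Then (α + 11)^3 - 28 = 0, i.e. α is a root of g(x) = (x + 11)^3 - 28 = x^3 + 33x^2 + 363x + 1303. Since g(x) = h(x + 11) where h(x) = x^3 - 28, and h is irreducible over Q (because 28 is not a perfect cube, so h has no rational root, and a monic cubic with no rational root is irreducible), g is also irreducible (irreducibility is preserved under the substitution x → x + 11). Hence m_α(x) = x^3 + 33x^2 + 363x + 1303.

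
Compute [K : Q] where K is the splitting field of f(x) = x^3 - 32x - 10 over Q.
[K : Q] = 6

By the rational root test, any rational root of the monic integer polynomial f(x) = x^3 - 32x - 10 must be an integer dividing the constant term -10, i.e. one of ±{1, 2, 5, 10}. Evaluating: f(1) = -41, f(-1) = 21, f(2) = -66, f(-2) = 46, f(5) = -45, f(-5) = 25, f(10) = 670, f(-10) = -690; none is 0, so f has no rational root and is therefore irreducible over Q (a cubic with no linear factor over a field is irreducible). For an irreducible cubic, the Galois group is A_3 or S_3 according as the discriminant disc(f) = -4a^3 - 27b^2 = -4·(-32)^3 - 27·(-10)^2 = 128372 is or is not a square in Q. Here disc(f) = 128372 is not a perfect square in Q, so the Galois group of f over Q is not contained in A_3 and must be all of S_3. The splitting field has degree |S_3| = 6 over Q, so [K : Q] = 6.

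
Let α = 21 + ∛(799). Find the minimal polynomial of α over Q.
m_α(x) = x^3 - 63x^2 + 1323x - 10060

Set β = α - 21 = ∛(799), so β^3 = 799. Then (α - 21)^3 - 799 = 0, i.e. α is a root of g(x) = (x - 21)^3 - 799 = x^3 - 63x^2 + 1323x - 10060. Since g(x) = h(x - 21) where h(x) = x^3 - 799, and h is irreducible over Q (because 799 is not a perfect cube, so h has no rational root, and a monic cubic with no rational root is irreducible), g is also irreducible (irreducibility is preserved under the substitution x → x - 21). Hence m_α(x) = x^3 - 63x^2 + 1323x - 10060.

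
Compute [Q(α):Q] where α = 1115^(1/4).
[Q(α):Q] = 4

α is a root of x^4 - 1115. By Eisenstein's criterion at the prime p = 5 (which divides the constant term 1115 but p^2 = 25 does not, since 1115 is squarefree), x^4 - 1115 is irreducible over Q. Hence [Q(α):Q] = 4.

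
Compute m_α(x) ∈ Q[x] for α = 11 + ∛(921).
m_α(x) = x^3 - 33x^2 + 363x - 2252

Set β = α - 11 = ∛(921), so β^3 = 921. Then (α - 11)^3 - 921 = 0, i.e. α is a root of g(x) = (x - 11)^3 - 921 = x^3 - 33x^2 + 363x - 2252. Since g(x) = h(x - 11) where h(x) = x^3 - 921, and h is irreducible over Q (because 921 is not a perfect cube, so h has no rational root, and a monic cubic with no rational root is irreducible), g is also irreducible (irreducibility is preserved under the substitution x → x - 11). Hence m_α(x) = x^3 - 33x^2 + 363x - 2252.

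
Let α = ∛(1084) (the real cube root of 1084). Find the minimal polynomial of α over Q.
m_α(x) = x^3 - 1084

α satisfies α^3 = 1084, so x^3 - 1084 annihilates α. By the rational root test, a rational root p/q (in lowest terms) of x^3 - 1084 would satisfy p^3 = 1084 q^3, forcing q = 1 and p^3 = 1084; but 1084 is not a perfect cube, contradiction. A monic cubic over Q with no rational root is irreducible (any nontrivial factorization would include a linear factor). Hence x^3 - 1084 is the minimal polynomial of α, and in particular [Q(α):Q] = 3.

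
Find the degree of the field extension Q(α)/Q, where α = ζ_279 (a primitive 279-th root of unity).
[Q(α):Q] = 180

The minimal polynomial of ζ_279 over Q is the 279-th cyclotomic polynomial Φ_279(x), which is irreducible over Q and has degree φ(279) = 180. Hence [Q(α):Q] = φ(279) = 180.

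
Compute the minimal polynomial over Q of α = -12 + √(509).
m_α(x) = x^2 + 24x - 365

From α + 12 = √(509), squaring gives (α + 12)^2 = 509, i.e. α^2 + 24α + 144 = 509, so α^2 + 24α - 365 = 0. The discriminant of x^2 + 24x - 365 is (24)^2 - 4·(-365) = 576 + 1460 = 2036, and 4·(509) is not a perfect square in Q since 509 is squarefree and ≠ 1. Hence x^2 + 24x - 365 is irreducible over Q and is the minimal polynomial of α.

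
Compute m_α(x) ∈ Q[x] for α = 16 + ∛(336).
m_α(x) = x^3 - 48x^2 + 768x - 4432

Set β = α - 16 = ∛(336), so β^3 = 336. Then (α - 16)^3 - 336 = 0, i.e. α is a root of g(x) = (x - 16)^3 - 336 = x^3 - 48x^2 + 768x - 4432. Since g(x) = h(x - 16) where h(x) = x^3 - 336, and h is irreducible over Q (because 336 is not a perfect cube, so h has no rational root, and a monic cubic with no rational root is irreducible), g is also irreducible (irreducibility is preserved under the substitution x → x - 16). Hence m_α(x) = x^3 - 48x^2 + 768x - 4432.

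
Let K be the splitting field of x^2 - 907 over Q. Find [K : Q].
[K : Q] = 2

f(x) = x^2 - 907 factors as (x - √907)(x + √907). The splitting field is K = Q(√907). Since 907 is squarefree and > 1, it is not a perfect square, so x^2 - 907 is irreducible over Q and [Q(√907) : Q] = 2. Hence [K : Q] = 2.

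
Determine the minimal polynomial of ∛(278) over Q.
m_α(x) = x^3 - 278

α satisfies α^3 = 278, so x^3 - 278 annihilates α. By the rational root test, a rational root p/q (in lowest terms) of x^3 - 278 would satisfy p^3 = 278 q^3, forcing q = 1 and p^3 = 278; but 278 is not a perfect cube, contradiction. A monic cubic over Q with no rational root is irreducible (any nontrivial factorization would include a linear factor). Hence x^3 - 278 is the minimal polynomial of α, and in particular [Q(α):Q] = 3.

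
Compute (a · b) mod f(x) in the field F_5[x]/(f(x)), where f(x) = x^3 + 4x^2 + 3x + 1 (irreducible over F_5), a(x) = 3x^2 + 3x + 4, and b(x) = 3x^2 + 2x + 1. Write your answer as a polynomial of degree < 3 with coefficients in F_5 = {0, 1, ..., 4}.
a · b ≡ 3x^2 (mod f(x))

Multiply in F_5[x]: a(x)·b(x) = (3x^2 + 3x + 4)·(3x^2 + 2x + 1) = 4x^4 + x^2 + x + 4. This has degree ≥ 3, so divide by f(x) over F_5: 4x^4 + x^2 + x + 4 = (4x + 4)·(x^3 + 4x^2 + 3x + 1) + (3x^2). Hence a·b ≡ 3x^2 (mod f). (F_5[x]/(f) is a field with 5^3 = 125 elements since f is irreducible of degree 3.)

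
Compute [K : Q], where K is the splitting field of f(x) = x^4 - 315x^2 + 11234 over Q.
[K : Q] = 4

Solving the quadratic in x^2: x^2 = (315 ± √(315^2 - 4·11234))/2 = (315 ± √54289)/2 = (315 ± 233)/2, giving x^2 = 41 or x^2 = 274. So f(x) = (x^2 - 41)(x^2 - 274) and the roots of f are ±√41, ±√274. Hence the splitting field is K = Q(√41, √274). Since 41 and 274 are distinct squarefree integers > 1, their product 11234 is not a perfect square, so √274 ∉ Q(√41). By the tower law [K:Q] = [Q(√41,√274):Q(√41)] · [Q(√41):Q] = 2 · 2 = 4.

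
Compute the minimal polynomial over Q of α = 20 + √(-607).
m_α(x) = x^2 - 40x + 1007

From α - 20 = √(-607), squaring gives (α - 20)^2 = -607, i.e. α^2 - 40α + 400 = -607, so α^2 - 40α + 1007 = 0. The discriminant of x^2 - 40x + 1007 is (-40)^2 - 4·(1007) = 1600 - 4028 = -2428, and 4·(-607) is not a perfect square in Q since -607 is squarefree and ≠ 1. Hence x^2 - 40x + 1007 is irreducible over Q and is the minimal polynomial of α.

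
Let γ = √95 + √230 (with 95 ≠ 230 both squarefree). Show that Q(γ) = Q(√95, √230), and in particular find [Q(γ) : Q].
[Q(γ) : Q] = 4 (equivalently, Q(γ) = Q(√95, √230))

Obviously Q(γ) ⊆ Q(√95, √230), and [Q(√95, √230):Q] = 4 (since 95, 230 are distinct squarefree integers > 1 with 21850 not a perfect square). To show equality we compute the minimal polynomial of γ. From γ = √95 + √230: γ^2 = 95 + 2√(21850) + 230 = 325 + 2√(21850), so γ^2 - 325 = 2√(21850); squaring, (γ^2 - 325)^2 = 4·21850, i.e. γ^4 - 650γ^2 + 105625 - 87400 = 0, i.e. γ^4 - 650γ^2 + 18225 = 0. So γ is a root of x^4 - 650x^2 + 18225. This polynomial is irreducible over Q: it has no rational root (each ±√95 ± √230 is irrational), and any factorization into two quadratics over Q would force √(21850) ∈ Q (pairing opposite roots) or √95, √230 ∈ Q (other pairings), all impossible. Hence [Q(γ):Q] = 4 = [Q(√95, √230):Q], so Q(γ) = Q(√95, √230).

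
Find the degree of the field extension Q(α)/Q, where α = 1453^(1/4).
[Q(α):Q] = 4

α is a root of x^4 - 1453. By Eisenstein's criterion at the prime p = 1453 (which divides the constant term 1453 but p^2 = 2111209 does not, since 1453 is squarefree), x^4 - 1453 is irreducible over Q. Hence [Q(α):Q] = 4.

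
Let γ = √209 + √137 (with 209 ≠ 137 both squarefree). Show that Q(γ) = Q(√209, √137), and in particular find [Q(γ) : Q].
[Q(γ) : Q] = 4 (equivalently, Q(γ) = Q(√209, √137))

Obviously Q(γ) ⊆ Q(√209, √137), and [Q(√209, √137):Q] = 4 (since 209, 137 are distinct squarefree integers > 1 with 28633 not a perfect square). To show equality we compute the minimal polynomial of γ. From γ = √209 + √137: γ^2 = 209 + 2√(28633) + 137 = 346 + 2√(28633), so γ^2 - 346 = 2√(28633); squaring, (γ^2 - 346)^2 = 4·28633, i.e. γ^4 - 692γ^2 + 119716 - 114532 = 0, i.e. γ^4 - 692γ^2 + 5184 = 0. So γ is a root of x^4 - 692x^2 + 5184. This polynomial is irreducible over Q: it has no rational root (each ±√209 ± √137 is irrational), and any factorization into two quadratics over Q would force √(28633) ∈ Q (pairing opposite roots) or √209, √137 ∈ Q (other pairings), all impossible. Hence [Q(γ):Q] = 4 = [Q(√209, √137):Q], so Q(γ) = Q(√209, √137).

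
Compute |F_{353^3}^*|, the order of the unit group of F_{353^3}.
|F_{353^3}^*| = 43986976

F_{353^3} has 353^3 = 43986977 elements; its multiplicative group consists of all nonzero elements, so |F_{353^3}^*| = 43986977 - 1 = 43986976. (It is cyclic since any finite subgroup of the multiplicative group of a field is cyclic.)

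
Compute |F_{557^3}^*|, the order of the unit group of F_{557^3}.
|F_{557^3}^*| = 172808692

F_{557^3} has 557^3 = 172808693 elements; its multiplicative group consists of all nonzero elements, so |F_{557^3}^*| = 172808693 - 1 = 172808692. (It is cyclic since any finite subgroup of the multiplicative group of a field is cyclic.)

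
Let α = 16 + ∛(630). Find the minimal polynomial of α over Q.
m_α(x) = x^3 - 48x^2 + 768x - 4726

Set β = α - 16 = ∛(630), so β^3 = 630. Then (α - 16)^3 - 630 = 0, i.e. α is a root of g(x) = (x - 16)^3 - 630 = x^3 - 48x^2 + 768x - 4726. Since g(x) = h(x - 16) where h(x) = x^3 - 630, and h is irreducible over Q (because 630 is not a perfect cube, so h has no rational root, and a monic cubic with no rational root is irreducible), g is also irreducible (irreducibility is preserved under the substitution x → x - 16). Hence m_α(x) = x^3 - 48x^2 + 768x - 4726.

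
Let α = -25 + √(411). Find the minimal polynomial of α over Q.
m_α(x) = x^2 + 50x + 214

From α + 25 = √(411), squaring gives (α + 25)^2 = 411, i.e. α^2 + 50α + 625 = 411, so α^2 + 50α + 214 = 0. The discriminant of x^2 + 50x + 214 is (50)^2 - 4·(214) = 2500 - 856 = 1644, and 4·(411) is not a perfect square in Q since 411 is squarefree and ≠ 1. Hence x^2 + 50x + 214 is irreducible over Q and is the minimal polynomial of α.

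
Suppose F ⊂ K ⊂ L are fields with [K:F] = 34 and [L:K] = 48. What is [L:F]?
[L:F] = 1632

The tower law says that for any tower of field extensions F ⊂ K ⊂ L with finite degrees, [L:F] = [L:K] · [K:F]. Here this gives [L:F] = 48 · 34 = 1632.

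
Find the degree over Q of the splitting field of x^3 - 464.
[K : Q] = 6

The roots of x^3 - 464 are ∛464, ω∛464, ω^2∛464 where ω = e^(2πi/3) is a primitive cube root of unity, so K = Q(∛464, ω). Now [Q(∛464):Q] = 3 (since 464 is not a perfect cube, x^3 - 464 is irreducible) and [Q(ω):Q] = 2. Both 2 and 3 divide [K:Q], and [K:Q] ≤ 3·2 = 6, so [K:Q] = 6. (Equivalently: Q(∛464) ⊂ R but ω ∉ R, so [K : Q(∛464)] = 2.)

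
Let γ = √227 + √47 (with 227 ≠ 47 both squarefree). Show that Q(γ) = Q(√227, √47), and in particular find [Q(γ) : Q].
[Q(γ) : Q] = 4 (equivalently, Q(γ) = Q(√227, √47))

Obviously Q(γ) ⊆ Q(√227, √47), and [Q(√227, √47):Q] = 4 (since 227, 47 are distinct squarefree integers > 1 with 10669 not a perfect square). To show equality we compute the minimal polynomial of γ. From γ = √227 + √47: γ^2 = 227 + 2√(10669) + 47 = 274 + 2√(10669), so γ^2 - 274 = 2√(10669); squaring, (γ^2 - 274)^2 = 4·10669, i.e. γ^4 - 548γ^2 + 75076 - 42676 = 0, i.e. γ^4 - 548γ^2 + 32400 = 0. So γ is a root of x^4 - 548x^2 + 32400. This polynomial is irreducible over Q: it has no rational root (each ±√227 ± √47 is irrational), and any factorization into two quadratics over Q would force √(10669) ∈ Q (pairing opposite roots) or √227, √47 ∈ Q (other pairings), all impossible. Hence [Q(γ):Q] = 4 = [Q(√227, √47):Q], so Q(γ) = Q(√227, √47).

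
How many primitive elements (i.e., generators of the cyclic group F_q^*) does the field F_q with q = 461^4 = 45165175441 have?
There are φ(45165175440) = 8976844800 primitive elements

F_q^* is cyclic of order q - 1 = 45165175440. A cyclic group of order m has exactly φ(m) generators. Here m = 45165175440 = 2^4 · 3 · 5 · 7 · 11 · 23 · 106261, so the number of primitive elements is φ(45165175440) = 8976844800.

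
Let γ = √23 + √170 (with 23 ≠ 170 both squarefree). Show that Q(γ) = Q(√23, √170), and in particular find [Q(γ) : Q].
[Q(γ) : Q] = 4 (equivalently, Q(γ) = Q(√23, √170))

Obviously Q(γ) ⊆ Q(√23, √170), and [Q(√23, √170):Q] = 4 (since 23, 170 are distinct squarefree integers > 1 with 3910 not a perfect square). To show equality we compute the minimal polynomial of γ. From γ = √23 + √170: γ^2 = 23 + 2√(3910) + 170 = 193 + 2√(3910), so γ^2 - 193 = 2√(3910); squaring, (γ^2 - 193)^2 = 4·3910, i.e. γ^4 - 386γ^2 + 37249 - 15640 = 0, i.e. γ^4 - 386γ^2 + 21609 = 0. So γ is a root of x^4 - 386x^2 + 21609. This polynomial is irreducible over Q: it has no rational root (each ±√23 ± √170 is irrational), and any factorization into two quadratics over Q would force √(3910) ∈ Q (pairing opposite roots) or √23, √170 ∈ Q (other pairings), all impossible. Hence [Q(γ):Q] = 4 = [Q(√23, √170):Q], so Q(γ) = Q(√23, √170).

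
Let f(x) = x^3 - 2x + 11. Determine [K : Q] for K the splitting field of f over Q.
[K : Q] = 6

By the rational root test, any rational root of the monic integer polynomial f(x) = x^3 - 2x + 11 must be an integer dividing the constant term 11, i.e. one of ±{1, 11}. Evaluating: f(1) = 10, f(-1) = 12, f(11) = 1320, f(-11) = -1298; none is 0, so f has no rational root and is therefore irreducible over Q (a cubic with no linear factor over a field is irreducible). For an irreducible cubic, the Galois group is A_3 or S_3 according as the discriminant disc(f) = -4a^3 - 27b^2 = -4·(-2)^3 - 27·(11)^2 = -3235 is or is not a square in Q. Here disc(f) = -3235 is not a perfect square in Q, so the Galois group of f over Q is not contained in A_3 and must be all of S_3. The splitting field has degree |S_3| = 6 over Q, so [K : Q] = 6.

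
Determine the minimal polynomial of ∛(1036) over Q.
m_α(x) = x^3 - 1036

α satisfies α^3 = 1036, so x^3 - 1036 annihilates α. By the rational root test, a rational root p/q (in lowest terms) of x^3 - 1036 would satisfy p^3 = 1036 q^3, forcing q = 1 and p^3 = 1036; but 1036 is not a perfect cube, contradiction. A monic cubic over Q with no rational root is irreducible (any nontrivial factorization would include a linear factor). Hence x^3 - 1036 is the minimal polynomial of α, and in particular [Q(α):Q] = 3.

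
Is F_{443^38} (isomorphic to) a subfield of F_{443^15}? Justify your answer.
No: F_{443^38} is not a subfield of F_{443^15}

F_{p^m} embeds in F_{p^n} iff m | n. Here 38 ∤ 15 (since 15 = 0·38 + 15 with remainder 15 ≠ 0), so F_{443^38} is not a subfield of F_{443^15}. Equivalently: if it were, the tower law would give 38 = [F_{443^38}:F_443] dividing [F_{443^15}:F_443] = 15, contradiction.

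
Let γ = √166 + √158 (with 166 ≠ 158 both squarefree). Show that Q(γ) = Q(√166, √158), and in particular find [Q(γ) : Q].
[Q(γ) : Q] = 4 (equivalently, Q(γ) = Q(√166, √158))

Obviously Q(γ) ⊆ Q(√166, √158), and [Q(√166, √158):Q] = 4 (since 166, 158 are distinct squarefree integers > 1 with 26228 not a perfect square). To show equality we compute the minimal polynomial of γ. From γ = √166 + √158: γ^2 = 166 + 2√(26228) + 158 = 324 + 2√(26228), so γ^2 - 324 = 2√(26228); squaring, (γ^2 - 324)^2 = 4·26228, i.e. γ^4 - 648γ^2 + 104976 - 104912 = 0, i.e. γ^4 - 648γ^2 + 64 = 0. So γ is a root of x^4 - 648x^2 + 64. This polynomial is irreducible over Q: it has no rational root (each ±√166 ± √158 is irrational), and any factorization into two quadratics over Q would force √(26228) ∈ Q (pairing opposite roots) or √166, √158 ∈ Q (other pairings), all impossible. Hence [Q(γ):Q] = 4 = [Q(√166, √158):Q], so Q(γ) = Q(√166, √158).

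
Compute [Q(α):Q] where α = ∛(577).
[Q(α):Q] = 3

The minimal polynomial of α is x^3 - 577, irreducible over Q since 577 is not a perfect cube (so x^3 - 577 has no rational root). Hence [Q(α):Q] = deg(m_α) = 3.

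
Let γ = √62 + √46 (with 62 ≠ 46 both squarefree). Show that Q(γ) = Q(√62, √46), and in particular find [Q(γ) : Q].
[Q(γ) : Q] = 4 (equivalently, Q(γ) = Q(√62, √46))

Obviously Q(γ) ⊆ Q(√62, √46), and [Q(√62, √46):Q] = 4 (since 62, 46 are distinct squarefree integers > 1 with 2852 not a perfect square). To show equality we compute the minimal polynomial of γ. From γ = √62 + √46: γ^2 = 62 + 2√(2852) + 46 = 108 + 2√(2852), so γ^2 - 108 = 2√(2852); squaring, (γ^2 - 108)^2 = 4·2852, i.e. γ^4 - 216γ^2 + 11664 - 11408 = 0, i.e. γ^4 - 216γ^2 + 256 = 0. So γ is a root of x^4 - 216x^2 + 256. This polynomial is irreducible over Q: it has no rational root (each ±√62 ± √46 is irrational), and any factorization into two quadratics over Q would force √(2852) ∈ Q (pairing opposite roots) or √62, √46 ∈ Q (other pairings), all impossible. Hence [Q(γ):Q] = 4 = [Q(√62, √46):Q], so Q(γ) = Q(√62, √46).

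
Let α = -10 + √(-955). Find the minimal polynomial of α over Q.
m_α(x) = x^2 + 20x + 1055

From α + 10 = √(-955), squaring gives (α + 10)^2 = -955, i.e. α^2 + 20α + 100 = -955, so α^2 + 20α + 1055 = 0. The discriminant of x^2 + 20x + 1055 is (20)^2 - 4·(1055) = 400 - 4220 = -3820, and 4·(-955) is not a perfect square in Q since -955 is squarefree and ≠ 1. Hence x^2 + 20x + 1055 is irreducible over Q and is the minimal polynomial of α.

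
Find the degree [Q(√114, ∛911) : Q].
[Q(√114, ∛911) : Q] = 6

Let L = Q(√114, ∛911). Since Q(√114) ⊂ L and [Q(√114):Q] = 2, the tower law gives 2 | [L:Q]. Likewise Q(∛911) ⊂ L with [Q(∛911):Q] = 3 (because 911 is not a perfect cube), so 3 | [L:Q]. As gcd(2,3) = 1, [L:Q] is divisible by 6. Conversely L is generated over Q by √114 and ∛911, so [L:Q] ≤ 2·3 = 6. Therefore [Q(√114, ∛911) : Q] = 6.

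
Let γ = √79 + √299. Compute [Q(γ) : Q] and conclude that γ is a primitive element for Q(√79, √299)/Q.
[Q(γ) : Q] = 4 (equivalently, Q(γ) = Q(√79, √299))

Obviously Q(γ) ⊆ Q(√79, √299), and [Q(√79, √299):Q] = 4 (since 79, 299 are distinct squarefree integers > 1 with 23621 not a perfect square). To show equality we compute the minimal polynomial of γ. From γ = √79 + √299: γ^2 = 79 + 2√(23621) + 299 = 378 + 2√(23621), so γ^2 - 378 = 2√(23621); squaring, (γ^2 - 378)^2 = 4·23621, i.e. γ^4 - 756γ^2 + 142884 - 94484 = 0, i.e. γ^4 - 756γ^2 + 48400 = 0. So γ is a root of x^4 - 756x^2 + 48400. This polynomial is irreducible over Q: it has no rational root (each ±√79 ± √299 is irrational), and any factorization into two quadratics over Q would force √(23621) ∈ Q (pairing opposite roots) or √79, √299 ∈ Q (other pairings), all impossible. Hence [Q(γ):Q] = 4 = [Q(√79, √299):Q], so Q(γ) = Q(√79, √299).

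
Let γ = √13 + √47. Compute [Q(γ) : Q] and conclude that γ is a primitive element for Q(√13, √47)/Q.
[Q(γ) : Q] = 4 (equivalently, Q(γ) = Q(√13, √47))

Obviously Q(γ) ⊆ Q(√13, √47), and [Q(√13, √47):Q] = 4 (since 13, 47 are distinct squarefree integers > 1 with 611 not a perfect square). To show equality we compute the minimal polynomial of γ. From γ = √13 + √47: γ^2 = 13 + 2√(611) + 47 = 60 + 2√(611), so γ^2 - 60 = 2√(611); squaring, (γ^2 - 60)^2 = 4·611, i.e. γ^4 - 120γ^2 + 3600 - 2444 = 0, i.e. γ^4 - 120γ^2 + 1156 = 0. So γ is a root of x^4 - 120x^2 + 1156. This polynomial is irreducible over Q: it has no rational root (each ±√13 ± √47 is irrational), and any factorization into two quadratics over Q would force √(611) ∈ Q (pairing opposite roots) or √13, √47 ∈ Q (other pairings), all impossible. Hence [Q(γ):Q] = 4 = [Q(√13, √47):Q], so Q(γ) = Q(√13, √47).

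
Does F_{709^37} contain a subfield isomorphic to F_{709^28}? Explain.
No: F_{709^28} is not a subfield of F_{709^37}

F_{p^m} embeds in F_{p^n} iff m | n. Here 28 ∤ 37 (since 37 = 1·28 + 9 with remainder 9 ≠ 0), so F_{709^28} is not a subfield of F_{709^37}. Equivalently: if it were, the tower law would give 28 = [F_{709^28}:F_709] dividing [F_{709^37}:F_709] = 37, contradiction.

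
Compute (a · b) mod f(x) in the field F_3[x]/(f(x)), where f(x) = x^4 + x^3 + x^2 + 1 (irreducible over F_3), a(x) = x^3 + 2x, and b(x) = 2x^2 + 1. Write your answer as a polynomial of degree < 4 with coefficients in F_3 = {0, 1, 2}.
a · b ≡ 2x^3 + 2x^2 + 2 (mod f(x))

Multiply in F_3[x]: a(x)·b(x) = (x^3 + 2x)·(2x^2 + 1) = 2x^5 + 2x^3 + 2x. This has degree ≥ 4, so divide by f(x) over F_3: 2x^5 + 2x^3 + 2x = (2x + 1)·(x^4 + x^3 + x^2 + 1) + (2x^3 + 2x^2 + 2). Hence a·b ≡ 2x^3 + 2x^2 + 2 (mod f). (F_3[x]/(f) is a field with 3^4 = 81 elements since f is irreducible of degree 4.)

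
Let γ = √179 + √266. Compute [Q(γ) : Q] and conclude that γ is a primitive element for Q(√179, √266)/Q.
[Q(γ) : Q] = 4 (equivalently, Q(γ) = Q(√179, √266))

Obviously Q(γ) ⊆ Q(√179, √266), and [Q(√179, √266):Q] = 4 (since 179, 266 are distinct squarefree integers > 1 with 47614 not a perfect square). To show equality we compute the minimal polynomial of γ. From γ = √179 + √266: γ^2 = 179 + 2√(47614) + 266 = 445 + 2√(47614), so γ^2 - 445 = 2√(47614); squaring, (γ^2 - 445)^2 = 4·47614, i.e. γ^4 - 890γ^2 + 198025 - 190456 = 0, i.e. γ^4 - 890γ^2 + 7569 = 0. So γ is a root of x^4 - 890x^2 + 7569. This polynomial is irreducible over Q: it has no rational root (each ±√179 ± √266 is irrational), and any factorization into two quadratics over Q would force √(47614) ∈ Q (pairing opposite roots) or √179, √266 ∈ Q (other pairings), all impossible. Hence [Q(γ):Q] = 4 = [Q(√179, √266):Q], so Q(γ) = Q(√179, √266).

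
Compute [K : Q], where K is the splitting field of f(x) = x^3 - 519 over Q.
[K : Q] = 6

The roots of x^3 - 519 are ∛519, ω∛519, ω^2∛519 where ω = e^(2πi/3) is a primitive cube root of unity, so K = Q(∛519, ω). Now [Q(∛519):Q] = 3 (since 519 is not a perfect cube, x^3 - 519 is irreducible) and [Q(ω):Q] = 2. Both 2 and 3 divide [K:Q], and [K:Q] ≤ 3·2 = 6, so [K:Q] = 6. (Equivalently: Q(∛519) ⊂ R but ω ∉ R, so [K : Q(∛519)] = 2.)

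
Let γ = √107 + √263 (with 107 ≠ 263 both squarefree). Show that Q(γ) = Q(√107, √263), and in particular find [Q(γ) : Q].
[Q(γ) : Q] = 4 (equivalently, Q(γ) = Q(√107, √263))

Obviously Q(γ) ⊆ Q(√107, √263), and [Q(√107, √263):Q] = 4 (since 107, 263 are distinct squarefree integers > 1 with 28141 not a perfect square). To show equality we compute the minimal polynomial of γ. From γ = √107 + √263: γ^2 = 107 + 2√(28141) + 263 = 370 + 2√(28141), so γ^2 - 370 = 2√(28141); squaring, (γ^2 - 370)^2 = 4·28141, i.e. γ^4 - 740γ^2 + 136900 - 112564 = 0, i.e. γ^4 - 740γ^2 + 24336 = 0. So γ is a root of x^4 - 740x^2 + 24336. This polynomial is irreducible over Q: it has no rational root (each ±√107 ± √263 is irrational), and any factorization into two quadratics over Q would force √(28141) ∈ Q (pairing opposite roots) or √107, √263 ∈ Q (other pairings), all impossible. Hence [Q(γ):Q] = 4 = [Q(√107, √263):Q], so Q(γ) = Q(√107, √263).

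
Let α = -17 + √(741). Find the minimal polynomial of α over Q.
m_α(x) = x^2 + 34x - 452

From α + 17 = √(741), squaring gives (α + 17)^2 = 741, i.e. α^2 + 34α + 289 = 741, so α^2 + 34α - 452 = 0. The discriminant of x^2 + 34x - 452 is (34)^2 - 4·(-452) = 1156 + 1808 = 2964, and 4·(741) is not a perfect square in Q since 741 is squarefree and ≠ 1. Hence x^2 + 34x - 452 is irreducible over Q and is the minimal polynomial of α.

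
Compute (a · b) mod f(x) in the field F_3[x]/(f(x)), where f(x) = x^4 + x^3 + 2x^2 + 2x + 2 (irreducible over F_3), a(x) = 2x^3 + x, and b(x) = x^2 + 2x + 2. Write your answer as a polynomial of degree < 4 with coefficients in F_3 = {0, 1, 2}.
a · b ≡ 2x^3 + 2 (mod f(x))

Multiply in F_3[x]: a(x)·b(x) = (2x^3 + x)·(x^2 + 2x + 2) = 2x^5 + x^4 + 2x^3 + 2x^2 + 2x. This has degree ≥ 4, so divide by f(x) over F_3: 2x^5 + x^4 + 2x^3 + 2x^2 + 2x = (2x + 2)·(x^4 + x^3 + 2x^2 + 2x + 2) + (2x^3 + 2). Hence a·b ≡ 2x^3 + 2 (mod f). (F_3[x]/(f) is a field with 3^4 = 81 elements since f is irreducible of degree 4.)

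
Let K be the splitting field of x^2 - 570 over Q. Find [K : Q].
[K : Q] = 2

f(x) = x^2 - 570 factors as (x - √570)(x + √570). The splitting field is K = Q(√570). Since 570 is squarefree and > 1, it is not a perfect square, so x^2 - 570 is irreducible over Q and [Q(√570) : Q] = 2. Hence [K : Q] = 2.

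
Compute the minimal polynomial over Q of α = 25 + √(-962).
m_α(x) = x^2 - 50x + 1587

From α - 25 = √(-962), squaring gives (α - 25)^2 = -962, i.e. α^2 - 50α + 625 = -962, so α^2 - 50α + 1587 = 0. The discriminant of x^2 - 50x + 1587 is (-50)^2 - 4·(1587) = 2500 - 6348 = -3848, and 4·(-962) is not a perfect square in Q since -962 is squarefree and ≠ 1. Hence x^2 - 50x + 1587 is irreducible over Q and is the minimal polynomial of α.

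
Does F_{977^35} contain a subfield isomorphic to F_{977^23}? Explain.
No: F_{977^23} is not a subfield of F_{977^35}

F_{p^m} embeds in F_{p^n} iff m | n. Here 23 ∤ 35 (since 35 = 1·23 + 12 with remainder 12 ≠ 0), so F_{977^23} is not a subfield of F_{977^35}. Equivalently: if it were, the tower law would give 23 = [F_{977^23}:F_977] dividing [F_{977^35}:F_977] = 35, contradiction.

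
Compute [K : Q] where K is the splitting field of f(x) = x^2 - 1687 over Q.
[K : Q] = 2

f(x) = x^2 - 1687 factors as (x - √1687)(x + √1687). The splitting field is K = Q(√1687). Since 1687 is squarefree and > 1, it is not a perfect square, so x^2 - 1687 is irreducible over Q and [Q(√1687) : Q] = 2. Hence [K : Q] = 2.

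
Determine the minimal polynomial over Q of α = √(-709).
m_α(x) = x^2 + 709

α satisfies α^2 + 709 = 0, so x^2 + 709 annihilates α. Since d = -709 is squarefree and ≠ 1, it is not a perfect square in Q, so x^2 + 709 has no rational root and is therefore irreducible over Q (a degree-2 polynomial over a field is irreducible iff it has no root). Hence m_α(x) = x^2 + 709.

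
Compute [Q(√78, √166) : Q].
[Q(√78, √166) : Q] = 4

[Q(√78):Q] = 2 (min poly x^2 - 78, irreducible since 78 is squarefree > 1). For the top step, suppose √166 ∈ Q(√78), say √166 = c + d√78 with c, d ∈ Q. Squaring: 166 = c^2 + 78d^2 + 2cd√78. Since √78 ∉ Q this forces 2cd = 0. If d = 0 then √166 = c ∈ Q, contradicting 166 squarefree > 1. If c = 0 then 166 = 78d^2, so 78·166 = (78d)^2 is a perfect square in Q — but 78·166 = 12948 is not a perfect square (since 78 and 166 are distinct squarefree integers). Contradiction. Hence √166 ∉ Q(√78), so x^2 - 166 stays irreducible over Q(√78) and [Q(√78, √166) : Q(√78)] = 2. By the tower law, [Q(√78, √166) : Q] = 2 · 2 = 4.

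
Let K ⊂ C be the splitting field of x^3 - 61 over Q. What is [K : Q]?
[K : Q] = 6

The roots of x^3 - 61 are ∛61, ω∛61, ω^2∛61 where ω = e^(2πi/3) is a primitive cube root of unity, so K = Q(∛61, ω). Now [Q(∛61):Q] = 3 (since 61 is not a perfect cube, x^3 - 61 is irreducible) and [Q(ω):Q] = 2. Both 2 and 3 divide [K:Q], and [K:Q] ≤ 3·2 = 6, so [K:Q] = 6. (Equivalently: Q(∛61) ⊂ R but ω ∉ R, so [K : Q(∛61)] = 2.)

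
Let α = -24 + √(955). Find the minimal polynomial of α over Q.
m_α(x) = x^2 + 48x - 379

From α + 24 = √(955), squaring gives (α + 24)^2 = 955, i.e. α^2 + 48α + 576 = 955, so α^2 + 48α - 379 = 0. The discriminant of x^2 + 48x - 379 is (48)^2 - 4·(-379) = 2304 + 1516 = 3820, and 4·(955) is not a perfect square in Q since 955 is squarefree and ≠ 1. Hence x^2 + 48x - 379 is irreducible over Q and is the minimal polynomial of α.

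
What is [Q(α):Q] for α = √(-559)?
[Q(α):Q] = 2

[Q(α):Q] equals the degree of the minimal polynomial of α. Here α^2 = -559 and x^2 + 559 is irreducible (d = -559 is squarefree, ≠ 1, hence not a square), so deg(m_α) = 2. Thus [Q(α):Q] = 2.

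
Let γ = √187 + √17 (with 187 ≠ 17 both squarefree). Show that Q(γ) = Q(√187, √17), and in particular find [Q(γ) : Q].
[Q(γ) : Q] = 4 (equivalently, Q(γ) = Q(√187, √17))

Obviously Q(γ) ⊆ Q(√187, √17), and [Q(√187, √17):Q] = 4 (since 187, 17 are distinct squarefree integers > 1 with 3179 not a perfect square). To show equality we compute the minimal polynomial of γ. From γ = √187 + √17: γ^2 = 187 + 2√(3179) + 17 = 204 + 2√(3179), so γ^2 - 204 = 2√(3179); squaring, (γ^2 - 204)^2 = 4·3179, i.e. γ^4 - 408γ^2 + 41616 - 12716 = 0, i.e. γ^4 - 408γ^2 + 28900 = 0. So γ is a root of x^4 - 408x^2 + 28900. This polynomial is irreducible over Q: it has no rational root (each ±√187 ± √17 is irrational), and any factorization into two quadratics over Q would force √(3179) ∈ Q (pairing opposite roots) or √187, √17 ∈ Q (other pairings), all impossible. Hence [Q(γ):Q] = 4 = [Q(√187, √17):Q], so Q(γ) = Q(√187, √17).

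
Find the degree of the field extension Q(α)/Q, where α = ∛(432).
[Q(α):Q] = 3

The minimal polynomial of α is x^3 - 432, irreducible over Q since 432 is not a perfect cube (so x^3 - 432 has no rational root). Hence [Q(α):Q] = deg(m_α) = 3.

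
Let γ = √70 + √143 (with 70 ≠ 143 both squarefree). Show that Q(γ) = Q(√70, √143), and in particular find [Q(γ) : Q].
[Q(γ) : Q] = 4 (equivalently, Q(γ) = Q(√70, √143))

Obviously Q(γ) ⊆ Q(√70, √143), and [Q(√70, √143):Q] = 4 (since 70, 143 are distinct squarefree integers > 1 with 10010 not a perfect square). To show equality we compute the minimal polynomial of γ. From γ = √70 + √143: γ^2 = 70 + 2√(10010) + 143 = 213 + 2√(10010), so γ^2 - 213 = 2√(10010); squaring, (γ^2 - 213)^2 = 4·10010, i.e. γ^4 - 426γ^2 + 45369 - 40040 = 0, i.e. γ^4 - 426γ^2 + 5329 = 0. So γ is a root of x^4 - 426x^2 + 5329. This polynomial is irreducible over Q: it has no rational root (each ±√70 ± √143 is irrational), and any factorization into two quadratics over Q would force √(10010) ∈ Q (pairing opposite roots) or √70, √143 ∈ Q (other pairings), all impossible. Hence [Q(γ):Q] = 4 = [Q(√70, √143):Q], so Q(γ) = Q(√70, √143).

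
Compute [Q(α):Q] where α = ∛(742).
[Q(α):Q] = 3

The minimal polynomial of α is x^3 - 742, irreducible over Q since 742 is not a perfect cube (so x^3 - 742 has no rational root). Hence [Q(α):Q] = deg(m_α) = 3.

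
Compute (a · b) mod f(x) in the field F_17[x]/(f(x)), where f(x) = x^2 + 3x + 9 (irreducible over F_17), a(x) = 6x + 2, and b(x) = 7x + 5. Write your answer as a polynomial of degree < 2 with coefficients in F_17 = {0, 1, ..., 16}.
a · b ≡ 3x + 6 (mod f(x))

Multiply in F_17[x]: a(x)·b(x) = (6x + 2)·(7x + 5) = 8x^2 + 10x + 10. This has degree ≥ 2, so divide by f(x) over F_17: 8x^2 + 10x + 10 = (8)·(x^2 + 3x + 9) + (3x + 6). Hence a·b ≡ 3x + 6 (mod f). (F_17[x]/(f) is a field with 17^2 = 289 elements since f is irreducible of degree 2.)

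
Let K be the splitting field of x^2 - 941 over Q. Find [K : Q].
[K : Q] = 2

f(x) = x^2 - 941 factors as (x - √941)(x + √941). The splitting field is K = Q(√941). Since 941 is squarefree and > 1, it is not a perfect square, so x^2 - 941 is irreducible over Q and [Q(√941) : Q] = 2. Hence [K : Q] = 2.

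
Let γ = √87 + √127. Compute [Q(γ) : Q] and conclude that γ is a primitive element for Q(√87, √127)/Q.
[Q(γ) : Q] = 4 (equivalently, Q(γ) = Q(√87, √127))

Obviously Q(γ) ⊆ Q(√87, √127), and [Q(√87, √127):Q] = 4 (since 87, 127 are distinct squarefree integers > 1 with 11049 not a perfect square). To show equality we compute the minimal polynomial of γ. From γ = √87 + √127: γ^2 = 87 + 2√(11049) + 127 = 214 + 2√(11049), so γ^2 - 214 = 2√(11049); squaring, (γ^2 - 214)^2 = 4·11049, i.e. γ^4 - 428γ^2 + 45796 - 44196 = 0, i.e. γ^4 - 428γ^2 + 1600 = 0. So γ is a root of x^4 - 428x^2 + 1600. This polynomial is irreducible over Q: it has no rational root (each ±√87 ± √127 is irrational), and any factorization into two quadratics over Q would force √(11049) ∈ Q (pairing opposite roots) or √87, √127 ∈ Q (other pairings), all impossible. Hence [Q(γ):Q] = 4 = [Q(√87, √127):Q], so Q(γ) = Q(√87, √127).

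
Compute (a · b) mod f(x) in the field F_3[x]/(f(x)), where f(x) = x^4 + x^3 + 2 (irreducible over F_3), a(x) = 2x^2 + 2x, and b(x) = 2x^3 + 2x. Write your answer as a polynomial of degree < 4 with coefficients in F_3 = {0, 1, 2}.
a · b ≡ x^3 + x^2 + x (mod f(x))

Multiply in F_3[x]: a(x)·b(x) = (2x^2 + 2x)·(2x^3 + 2x) = x^5 + x^4 + x^3 + x^2. This has degree ≥ 4, so divide by f(x) over F_3: x^5 + x^4 + x^3 + x^2 = (x)·(x^4 + x^3 + 2) + (x^3 + x^2 + x). Hence a·b ≡ x^3 + x^2 + x (mod f). (F_3[x]/(f) is a field with 3^4 = 81 elements since f is irreducible of degree 4.)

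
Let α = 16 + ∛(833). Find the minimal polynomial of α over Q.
m_α(x) = x^3 - 48x^2 + 768x - 4929

Set β = α - 16 = ∛(833), so β^3 = 833. Then (α - 16)^3 - 833 = 0, i.e. α is a root of g(x) = (x - 16)^3 - 833 = x^3 - 48x^2 + 768x - 4929. Since g(x) = h(x - 16) where h(x) = x^3 - 833, and h is irreducible over Q (because 833 is not a perfect cube, so h has no rational root, and a monic cubic with no rational root is irreducible), g is also irreducible (irreducibility is preserved under the substitution x → x - 16). Hence m_α(x) = x^3 - 48x^2 + 768x - 4929.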